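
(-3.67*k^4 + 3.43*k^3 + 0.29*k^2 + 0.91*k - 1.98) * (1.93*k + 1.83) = -7.0831*k^5 - 0.0961999999999996*k^4 + 6.8366*k^3 + 2.287*k^2 - 2.1561*k - 3.6234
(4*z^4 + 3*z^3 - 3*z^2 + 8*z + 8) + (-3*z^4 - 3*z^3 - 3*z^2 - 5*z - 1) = z^4 - 6*z^2 + 3*z + 7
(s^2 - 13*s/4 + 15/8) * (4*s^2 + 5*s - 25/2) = 4*s^4 - 8*s^3 - 85*s^2/4 + 50*s - 375/16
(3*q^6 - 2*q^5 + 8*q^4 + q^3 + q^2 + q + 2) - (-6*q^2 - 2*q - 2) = 3*q^6 - 2*q^5 + 8*q^4 + q^3 + 7*q^2 + 3*q + 4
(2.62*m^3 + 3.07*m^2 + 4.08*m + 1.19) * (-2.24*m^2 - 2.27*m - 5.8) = -5.8688*m^5 - 12.8242*m^4 - 31.3041*m^3 - 29.7332*m^2 - 26.3653*m - 6.902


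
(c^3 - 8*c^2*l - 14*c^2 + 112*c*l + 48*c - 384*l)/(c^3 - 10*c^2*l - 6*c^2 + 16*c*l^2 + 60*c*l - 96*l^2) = (c - 8)/(c - 2*l)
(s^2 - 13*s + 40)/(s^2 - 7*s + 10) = (s - 8)/(s - 2)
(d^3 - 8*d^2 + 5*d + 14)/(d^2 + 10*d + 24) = (d^3 - 8*d^2 + 5*d + 14)/(d^2 + 10*d + 24)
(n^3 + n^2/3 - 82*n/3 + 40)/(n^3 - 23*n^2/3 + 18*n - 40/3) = (n + 6)/(n - 2)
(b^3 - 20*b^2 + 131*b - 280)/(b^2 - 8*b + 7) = (b^2 - 13*b + 40)/(b - 1)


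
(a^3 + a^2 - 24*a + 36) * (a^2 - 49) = a^5 + a^4 - 73*a^3 - 13*a^2 + 1176*a - 1764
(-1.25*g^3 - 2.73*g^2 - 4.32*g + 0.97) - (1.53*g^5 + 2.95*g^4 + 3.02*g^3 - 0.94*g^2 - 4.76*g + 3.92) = -1.53*g^5 - 2.95*g^4 - 4.27*g^3 - 1.79*g^2 + 0.44*g - 2.95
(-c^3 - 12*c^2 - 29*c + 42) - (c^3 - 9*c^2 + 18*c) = -2*c^3 - 3*c^2 - 47*c + 42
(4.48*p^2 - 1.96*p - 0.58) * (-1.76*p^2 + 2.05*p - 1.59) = -7.8848*p^4 + 12.6336*p^3 - 10.1204*p^2 + 1.9274*p + 0.9222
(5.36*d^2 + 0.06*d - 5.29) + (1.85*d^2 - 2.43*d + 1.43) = 7.21*d^2 - 2.37*d - 3.86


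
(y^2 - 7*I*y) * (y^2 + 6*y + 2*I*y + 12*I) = y^4 + 6*y^3 - 5*I*y^3 + 14*y^2 - 30*I*y^2 + 84*y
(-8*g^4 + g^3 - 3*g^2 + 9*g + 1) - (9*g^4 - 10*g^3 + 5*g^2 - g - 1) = -17*g^4 + 11*g^3 - 8*g^2 + 10*g + 2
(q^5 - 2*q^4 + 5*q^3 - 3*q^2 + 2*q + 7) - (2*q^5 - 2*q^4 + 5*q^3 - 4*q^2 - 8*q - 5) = -q^5 + q^2 + 10*q + 12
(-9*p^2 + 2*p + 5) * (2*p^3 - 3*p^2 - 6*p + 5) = -18*p^5 + 31*p^4 + 58*p^3 - 72*p^2 - 20*p + 25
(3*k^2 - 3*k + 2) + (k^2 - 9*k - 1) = 4*k^2 - 12*k + 1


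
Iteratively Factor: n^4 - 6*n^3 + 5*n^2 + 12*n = (n - 3)*(n^3 - 3*n^2 - 4*n) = (n - 3)*(n + 1)*(n^2 - 4*n) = n*(n - 3)*(n + 1)*(n - 4)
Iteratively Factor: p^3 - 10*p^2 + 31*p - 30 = (p - 2)*(p^2 - 8*p + 15) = (p - 3)*(p - 2)*(p - 5)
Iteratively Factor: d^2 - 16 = (d + 4)*(d - 4)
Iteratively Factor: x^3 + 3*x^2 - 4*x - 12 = (x + 2)*(x^2 + x - 6) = (x - 2)*(x + 2)*(x + 3)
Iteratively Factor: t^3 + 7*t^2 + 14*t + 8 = (t + 1)*(t^2 + 6*t + 8) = (t + 1)*(t + 4)*(t + 2)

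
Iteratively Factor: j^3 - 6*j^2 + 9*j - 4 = (j - 1)*(j^2 - 5*j + 4) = (j - 1)^2*(j - 4)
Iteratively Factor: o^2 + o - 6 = (o + 3)*(o - 2)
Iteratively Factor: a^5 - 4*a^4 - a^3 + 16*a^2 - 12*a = (a - 2)*(a^4 - 2*a^3 - 5*a^2 + 6*a) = a*(a - 2)*(a^3 - 2*a^2 - 5*a + 6) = a*(a - 2)*(a + 2)*(a^2 - 4*a + 3) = a*(a - 2)*(a - 1)*(a + 2)*(a - 3)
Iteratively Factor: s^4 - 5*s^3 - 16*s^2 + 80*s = (s - 4)*(s^3 - s^2 - 20*s) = (s - 5)*(s - 4)*(s^2 + 4*s) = (s - 5)*(s - 4)*(s + 4)*(s)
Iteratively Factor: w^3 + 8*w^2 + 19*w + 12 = (w + 1)*(w^2 + 7*w + 12) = (w + 1)*(w + 3)*(w + 4)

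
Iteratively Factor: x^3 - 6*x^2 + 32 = (x - 4)*(x^2 - 2*x - 8) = (x - 4)*(x + 2)*(x - 4)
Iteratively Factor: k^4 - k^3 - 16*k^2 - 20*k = (k + 2)*(k^3 - 3*k^2 - 10*k) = (k + 2)^2*(k^2 - 5*k) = (k - 5)*(k + 2)^2*(k)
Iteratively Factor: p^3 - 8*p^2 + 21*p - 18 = (p - 3)*(p^2 - 5*p + 6) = (p - 3)*(p - 2)*(p - 3)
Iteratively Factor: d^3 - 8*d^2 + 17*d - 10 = (d - 5)*(d^2 - 3*d + 2) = (d - 5)*(d - 2)*(d - 1)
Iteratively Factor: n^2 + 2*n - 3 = (n - 1)*(n + 3)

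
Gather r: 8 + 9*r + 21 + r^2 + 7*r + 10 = r^2 + 16*r + 39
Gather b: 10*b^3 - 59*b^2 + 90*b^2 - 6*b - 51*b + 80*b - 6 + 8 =10*b^3 + 31*b^2 + 23*b + 2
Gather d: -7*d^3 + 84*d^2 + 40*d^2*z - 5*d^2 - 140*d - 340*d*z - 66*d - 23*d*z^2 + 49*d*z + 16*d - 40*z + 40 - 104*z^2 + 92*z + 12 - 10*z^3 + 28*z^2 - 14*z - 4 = -7*d^3 + d^2*(40*z + 79) + d*(-23*z^2 - 291*z - 190) - 10*z^3 - 76*z^2 + 38*z + 48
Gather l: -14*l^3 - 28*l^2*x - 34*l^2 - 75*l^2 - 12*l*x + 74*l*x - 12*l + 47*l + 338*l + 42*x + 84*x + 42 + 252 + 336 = -14*l^3 + l^2*(-28*x - 109) + l*(62*x + 373) + 126*x + 630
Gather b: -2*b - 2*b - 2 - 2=-4*b - 4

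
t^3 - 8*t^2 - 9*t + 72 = (t - 8)*(t - 3)*(t + 3)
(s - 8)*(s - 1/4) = s^2 - 33*s/4 + 2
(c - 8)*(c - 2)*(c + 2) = c^3 - 8*c^2 - 4*c + 32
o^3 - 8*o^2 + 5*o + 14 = (o - 7)*(o - 2)*(o + 1)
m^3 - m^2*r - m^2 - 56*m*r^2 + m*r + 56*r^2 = (m - 1)*(m - 8*r)*(m + 7*r)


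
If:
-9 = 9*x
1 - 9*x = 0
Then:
No Solution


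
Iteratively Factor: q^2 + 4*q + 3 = (q + 3)*(q + 1)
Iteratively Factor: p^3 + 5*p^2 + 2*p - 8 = (p + 2)*(p^2 + 3*p - 4) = (p + 2)*(p + 4)*(p - 1)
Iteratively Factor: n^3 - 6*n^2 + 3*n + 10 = (n - 5)*(n^2 - n - 2) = (n - 5)*(n + 1)*(n - 2)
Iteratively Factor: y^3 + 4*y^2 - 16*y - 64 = (y + 4)*(y^2 - 16) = (y + 4)^2*(y - 4)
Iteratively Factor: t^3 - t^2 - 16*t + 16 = (t - 4)*(t^2 + 3*t - 4) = (t - 4)*(t + 4)*(t - 1)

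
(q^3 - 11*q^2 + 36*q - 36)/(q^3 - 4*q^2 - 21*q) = (-q^3 + 11*q^2 - 36*q + 36)/(q*(-q^2 + 4*q + 21))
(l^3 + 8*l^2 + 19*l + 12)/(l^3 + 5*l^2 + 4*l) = (l + 3)/l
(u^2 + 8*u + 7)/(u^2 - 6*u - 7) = (u + 7)/(u - 7)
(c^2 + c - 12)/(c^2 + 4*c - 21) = (c + 4)/(c + 7)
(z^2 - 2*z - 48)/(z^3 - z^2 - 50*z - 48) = 1/(z + 1)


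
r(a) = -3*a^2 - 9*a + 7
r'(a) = -6*a - 9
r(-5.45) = -33.06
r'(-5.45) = 23.70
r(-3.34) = 3.59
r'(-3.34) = 11.04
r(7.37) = -222.28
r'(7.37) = -53.22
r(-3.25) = 4.56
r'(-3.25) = 10.50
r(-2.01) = 12.97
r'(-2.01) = 3.06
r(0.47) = 2.11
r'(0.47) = -11.82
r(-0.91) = 12.71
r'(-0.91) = -3.54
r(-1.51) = 13.75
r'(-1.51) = 0.06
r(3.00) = -47.00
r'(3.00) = -27.00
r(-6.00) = -47.00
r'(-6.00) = 27.00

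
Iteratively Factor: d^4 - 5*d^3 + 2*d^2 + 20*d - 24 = (d - 3)*(d^3 - 2*d^2 - 4*d + 8) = (d - 3)*(d - 2)*(d^2 - 4) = (d - 3)*(d - 2)*(d + 2)*(d - 2)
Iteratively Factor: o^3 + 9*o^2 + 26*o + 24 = (o + 2)*(o^2 + 7*o + 12) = (o + 2)*(o + 4)*(o + 3)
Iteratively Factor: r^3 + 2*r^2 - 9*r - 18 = (r - 3)*(r^2 + 5*r + 6) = (r - 3)*(r + 2)*(r + 3)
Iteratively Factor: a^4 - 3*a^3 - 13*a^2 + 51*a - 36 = (a - 3)*(a^3 - 13*a + 12) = (a - 3)*(a + 4)*(a^2 - 4*a + 3) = (a - 3)*(a - 1)*(a + 4)*(a - 3)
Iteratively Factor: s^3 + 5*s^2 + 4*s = (s)*(s^2 + 5*s + 4) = s*(s + 1)*(s + 4)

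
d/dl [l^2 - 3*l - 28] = 2*l - 3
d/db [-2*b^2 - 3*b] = -4*b - 3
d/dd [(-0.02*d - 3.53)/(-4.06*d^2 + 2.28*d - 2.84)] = (-0.0812*d^2 - 28.6636*d + 8.1052)/(16.4836*d^4 - 18.5136*d^3 + 28.2592*d^2 - 12.9504*d + 8.0656)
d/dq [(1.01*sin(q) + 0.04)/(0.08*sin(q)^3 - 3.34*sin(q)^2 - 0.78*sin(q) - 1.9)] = (-0.1616*sin(q)^3 + 3.3638*sin(q)^2 + 0.2672*sin(q) - 1.8878)*cos(q)/(0.0064*sin(q)^6 - 0.5344*sin(q)^5 + 11.0308*sin(q)^4 + 4.9064*sin(q)^3 + 13.3004*sin(q)^2 + 2.964*sin(q) + 3.61)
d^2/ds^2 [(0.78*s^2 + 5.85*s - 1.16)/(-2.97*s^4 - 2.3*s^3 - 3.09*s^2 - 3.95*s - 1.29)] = (-41.281812*s^8 - 651.19626*s^7 - 428.672532*s^6 - 160.27659*s^5 + 541.81851*s^4 + 680.62413*s^3 + 303.293028*s^2 + 204.21207*s + 83.971402)/(26.198073*s^12 + 60.86421*s^11 + 128.903643*s^10 + 243.341405*s^9 + 330.143454*s^8 + 398.94234*s^7 + 428.462406*s^6 + 366.612225*s^5 + 266.731353*s^4 + 167.582735*s^3 + 75.807882*s^2 + 19.719585*s + 2.146689)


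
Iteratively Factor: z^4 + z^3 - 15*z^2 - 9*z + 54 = (z + 3)*(z^3 - 2*z^2 - 9*z + 18) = (z + 3)^2*(z^2 - 5*z + 6) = (z - 2)*(z + 3)^2*(z - 3)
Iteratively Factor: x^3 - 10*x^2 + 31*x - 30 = (x - 5)*(x^2 - 5*x + 6) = (x - 5)*(x - 3)*(x - 2)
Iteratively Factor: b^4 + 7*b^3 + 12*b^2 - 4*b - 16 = (b + 2)*(b^3 + 5*b^2 + 2*b - 8) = (b + 2)*(b + 4)*(b^2 + b - 2) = (b - 1)*(b + 2)*(b + 4)*(b + 2)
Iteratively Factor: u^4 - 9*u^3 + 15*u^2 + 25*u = (u)*(u^3 - 9*u^2 + 15*u + 25) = u*(u - 5)*(u^2 - 4*u - 5) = u*(u - 5)*(u + 1)*(u - 5)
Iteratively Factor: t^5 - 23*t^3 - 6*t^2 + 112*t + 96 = (t - 4)*(t^4 + 4*t^3 - 7*t^2 - 34*t - 24) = (t - 4)*(t + 2)*(t^3 + 2*t^2 - 11*t - 12) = (t - 4)*(t + 1)*(t + 2)*(t^2 + t - 12) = (t - 4)*(t - 3)*(t + 1)*(t + 2)*(t + 4)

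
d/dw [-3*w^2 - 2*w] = -6*w - 2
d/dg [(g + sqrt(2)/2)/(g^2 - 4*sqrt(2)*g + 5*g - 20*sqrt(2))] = (g^2 - 4*sqrt(2)*g + 5*g - (2*g + sqrt(2))*(2*g - 4*sqrt(2) + 5)/2 - 20*sqrt(2))/(g^2 - 4*sqrt(2)*g + 5*g - 20*sqrt(2))^2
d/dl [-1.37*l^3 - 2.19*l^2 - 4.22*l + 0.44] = -4.11*l^2 - 4.38*l - 4.22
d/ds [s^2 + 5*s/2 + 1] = 2*s + 5/2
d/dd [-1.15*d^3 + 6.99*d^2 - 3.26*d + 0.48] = -3.45*d^2 + 13.98*d - 3.26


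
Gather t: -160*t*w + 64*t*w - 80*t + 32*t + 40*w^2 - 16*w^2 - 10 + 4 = t*(-96*w - 48) + 24*w^2 - 6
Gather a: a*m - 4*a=a*(m - 4)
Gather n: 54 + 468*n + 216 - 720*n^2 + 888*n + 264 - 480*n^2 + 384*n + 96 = -1200*n^2 + 1740*n + 630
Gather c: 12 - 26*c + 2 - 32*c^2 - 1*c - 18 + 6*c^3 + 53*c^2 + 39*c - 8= 6*c^3 + 21*c^2 + 12*c - 12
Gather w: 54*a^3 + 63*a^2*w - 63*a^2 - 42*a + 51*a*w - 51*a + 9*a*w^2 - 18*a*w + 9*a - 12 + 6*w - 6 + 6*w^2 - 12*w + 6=54*a^3 - 63*a^2 - 84*a + w^2*(9*a + 6) + w*(63*a^2 + 33*a - 6) - 12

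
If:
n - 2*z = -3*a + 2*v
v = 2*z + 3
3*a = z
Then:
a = z/3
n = 5*z + 6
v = 2*z + 3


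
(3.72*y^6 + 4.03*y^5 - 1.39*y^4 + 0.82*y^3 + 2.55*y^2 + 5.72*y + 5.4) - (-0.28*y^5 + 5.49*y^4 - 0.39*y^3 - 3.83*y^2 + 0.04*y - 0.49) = 3.72*y^6 + 4.31*y^5 - 6.88*y^4 + 1.21*y^3 + 6.38*y^2 + 5.68*y + 5.89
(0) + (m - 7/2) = m - 7/2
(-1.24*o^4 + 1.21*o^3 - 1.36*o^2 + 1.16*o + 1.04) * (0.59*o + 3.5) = -0.7316*o^5 - 3.6261*o^4 + 3.4326*o^3 - 4.0756*o^2 + 4.6736*o + 3.64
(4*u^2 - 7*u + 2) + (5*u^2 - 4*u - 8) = 9*u^2 - 11*u - 6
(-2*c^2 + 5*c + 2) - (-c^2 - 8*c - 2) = -c^2 + 13*c + 4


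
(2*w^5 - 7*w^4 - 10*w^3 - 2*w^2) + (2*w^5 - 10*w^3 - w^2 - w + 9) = 4*w^5 - 7*w^4 - 20*w^3 - 3*w^2 - w + 9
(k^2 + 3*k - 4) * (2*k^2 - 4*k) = 2*k^4 + 2*k^3 - 20*k^2 + 16*k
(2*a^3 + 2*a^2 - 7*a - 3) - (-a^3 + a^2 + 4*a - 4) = 3*a^3 + a^2 - 11*a + 1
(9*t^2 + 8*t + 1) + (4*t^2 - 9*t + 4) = 13*t^2 - t + 5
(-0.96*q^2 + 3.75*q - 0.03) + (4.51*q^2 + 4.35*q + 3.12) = 3.55*q^2 + 8.1*q + 3.09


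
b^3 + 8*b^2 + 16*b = b*(b + 4)^2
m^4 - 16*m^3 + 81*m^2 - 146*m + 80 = (m - 8)*(m - 5)*(m - 2)*(m - 1)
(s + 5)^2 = s^2 + 10*s + 25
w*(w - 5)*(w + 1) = w^3 - 4*w^2 - 5*w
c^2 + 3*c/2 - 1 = (c - 1/2)*(c + 2)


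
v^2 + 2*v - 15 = (v - 3)*(v + 5)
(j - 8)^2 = j^2 - 16*j + 64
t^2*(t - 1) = t^3 - t^2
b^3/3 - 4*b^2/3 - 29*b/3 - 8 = (b/3 + 1)*(b - 8)*(b + 1)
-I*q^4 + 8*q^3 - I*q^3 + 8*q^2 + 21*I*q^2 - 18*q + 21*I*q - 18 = (q + 2*I)*(q + 3*I)^2*(-I*q - I)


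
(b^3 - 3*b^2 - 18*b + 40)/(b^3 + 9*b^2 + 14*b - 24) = (b^2 - 7*b + 10)/(b^2 + 5*b - 6)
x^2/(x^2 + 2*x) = x/(x + 2)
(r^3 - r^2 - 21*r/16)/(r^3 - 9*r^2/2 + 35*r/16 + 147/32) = 2*r/(2*r - 7)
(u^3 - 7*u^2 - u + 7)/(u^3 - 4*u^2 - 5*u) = (u^2 - 8*u + 7)/(u*(u - 5))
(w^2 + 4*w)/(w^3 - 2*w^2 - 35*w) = (w + 4)/(w^2 - 2*w - 35)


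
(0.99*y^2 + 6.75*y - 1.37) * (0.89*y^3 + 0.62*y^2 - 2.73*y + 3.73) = 0.8811*y^5 + 6.6213*y^4 + 0.262999999999999*y^3 - 15.5842*y^2 + 28.9176*y - 5.1101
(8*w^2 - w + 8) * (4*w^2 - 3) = 32*w^4 - 4*w^3 + 8*w^2 + 3*w - 24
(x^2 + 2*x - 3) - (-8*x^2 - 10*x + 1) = 9*x^2 + 12*x - 4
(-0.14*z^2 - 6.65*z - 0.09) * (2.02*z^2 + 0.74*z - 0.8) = -0.2828*z^4 - 13.5366*z^3 - 4.9908*z^2 + 5.2534*z + 0.072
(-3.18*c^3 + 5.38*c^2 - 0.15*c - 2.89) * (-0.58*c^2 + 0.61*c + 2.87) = 1.8444*c^5 - 5.0602*c^4 - 5.7578*c^3 + 17.0253*c^2 - 2.1934*c - 8.2943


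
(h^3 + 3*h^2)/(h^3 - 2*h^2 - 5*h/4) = 4*h*(h + 3)/(4*h^2 - 8*h - 5)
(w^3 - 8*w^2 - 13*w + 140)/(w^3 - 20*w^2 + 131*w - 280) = (w + 4)/(w - 8)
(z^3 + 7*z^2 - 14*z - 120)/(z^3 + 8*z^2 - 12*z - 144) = (z + 5)/(z + 6)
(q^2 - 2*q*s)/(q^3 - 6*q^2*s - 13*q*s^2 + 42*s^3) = q/(q^2 - 4*q*s - 21*s^2)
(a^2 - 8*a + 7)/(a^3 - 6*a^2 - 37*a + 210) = (a - 1)/(a^2 + a - 30)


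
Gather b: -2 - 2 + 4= 0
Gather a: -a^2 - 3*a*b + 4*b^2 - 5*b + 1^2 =-a^2 - 3*a*b + 4*b^2 - 5*b + 1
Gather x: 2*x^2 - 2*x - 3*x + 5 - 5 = 2*x^2 - 5*x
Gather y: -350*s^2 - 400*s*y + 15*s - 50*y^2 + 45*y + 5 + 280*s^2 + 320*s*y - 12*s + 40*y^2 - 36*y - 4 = -70*s^2 + 3*s - 10*y^2 + y*(9 - 80*s) + 1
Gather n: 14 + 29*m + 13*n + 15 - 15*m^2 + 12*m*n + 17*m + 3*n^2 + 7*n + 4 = -15*m^2 + 46*m + 3*n^2 + n*(12*m + 20) + 33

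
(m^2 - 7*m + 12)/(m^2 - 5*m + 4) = (m - 3)/(m - 1)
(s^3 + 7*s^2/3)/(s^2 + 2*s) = s*(3*s + 7)/(3*(s + 2))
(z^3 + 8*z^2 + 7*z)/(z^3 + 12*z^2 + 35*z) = (z + 1)/(z + 5)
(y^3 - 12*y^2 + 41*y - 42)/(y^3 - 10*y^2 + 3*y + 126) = (y^2 - 5*y + 6)/(y^2 - 3*y - 18)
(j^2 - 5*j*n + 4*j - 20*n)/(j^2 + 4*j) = (j - 5*n)/j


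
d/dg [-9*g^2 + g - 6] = 1 - 18*g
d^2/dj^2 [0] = 0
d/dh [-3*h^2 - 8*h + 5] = -6*h - 8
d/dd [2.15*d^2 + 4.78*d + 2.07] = 4.3*d + 4.78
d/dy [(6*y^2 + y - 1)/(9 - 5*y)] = 2*(-15*y^2 + 54*y + 2)/(25*y^2 - 90*y + 81)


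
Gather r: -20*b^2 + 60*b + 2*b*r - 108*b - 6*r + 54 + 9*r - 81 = -20*b^2 - 48*b + r*(2*b + 3) - 27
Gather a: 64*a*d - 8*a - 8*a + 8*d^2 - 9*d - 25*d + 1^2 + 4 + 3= a*(64*d - 16) + 8*d^2 - 34*d + 8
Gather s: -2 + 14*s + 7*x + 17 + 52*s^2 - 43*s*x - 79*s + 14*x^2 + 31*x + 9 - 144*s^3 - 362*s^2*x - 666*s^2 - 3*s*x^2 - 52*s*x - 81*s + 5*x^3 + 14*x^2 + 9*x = -144*s^3 + s^2*(-362*x - 614) + s*(-3*x^2 - 95*x - 146) + 5*x^3 + 28*x^2 + 47*x + 24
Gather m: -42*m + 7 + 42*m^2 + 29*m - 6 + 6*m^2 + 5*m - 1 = 48*m^2 - 8*m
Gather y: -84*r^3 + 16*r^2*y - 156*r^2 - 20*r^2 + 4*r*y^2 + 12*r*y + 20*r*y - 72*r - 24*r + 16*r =-84*r^3 - 176*r^2 + 4*r*y^2 - 80*r + y*(16*r^2 + 32*r)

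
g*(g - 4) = g^2 - 4*g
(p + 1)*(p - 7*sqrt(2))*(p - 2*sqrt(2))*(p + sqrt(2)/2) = p^4 - 17*sqrt(2)*p^3/2 + p^3 - 17*sqrt(2)*p^2/2 + 19*p^2 + 19*p + 14*sqrt(2)*p + 14*sqrt(2)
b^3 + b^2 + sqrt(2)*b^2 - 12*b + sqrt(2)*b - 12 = (b + 1)*(b - 2*sqrt(2))*(b + 3*sqrt(2))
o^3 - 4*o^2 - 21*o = o*(o - 7)*(o + 3)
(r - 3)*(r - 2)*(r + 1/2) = r^3 - 9*r^2/2 + 7*r/2 + 3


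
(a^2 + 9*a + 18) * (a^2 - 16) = a^4 + 9*a^3 + 2*a^2 - 144*a - 288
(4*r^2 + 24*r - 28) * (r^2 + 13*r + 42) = 4*r^4 + 76*r^3 + 452*r^2 + 644*r - 1176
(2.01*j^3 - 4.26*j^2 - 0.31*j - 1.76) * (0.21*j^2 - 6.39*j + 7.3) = 0.4221*j^5 - 13.7385*j^4 + 41.8293*j^3 - 29.4867*j^2 + 8.9834*j - 12.848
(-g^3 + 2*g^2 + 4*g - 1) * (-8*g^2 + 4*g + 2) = 8*g^5 - 20*g^4 - 26*g^3 + 28*g^2 + 4*g - 2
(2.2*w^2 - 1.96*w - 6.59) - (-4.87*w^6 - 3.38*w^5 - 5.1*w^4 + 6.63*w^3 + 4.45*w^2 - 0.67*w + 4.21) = 4.87*w^6 + 3.38*w^5 + 5.1*w^4 - 6.63*w^3 - 2.25*w^2 - 1.29*w - 10.8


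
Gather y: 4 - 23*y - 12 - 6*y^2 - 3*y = -6*y^2 - 26*y - 8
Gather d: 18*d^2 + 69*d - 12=18*d^2 + 69*d - 12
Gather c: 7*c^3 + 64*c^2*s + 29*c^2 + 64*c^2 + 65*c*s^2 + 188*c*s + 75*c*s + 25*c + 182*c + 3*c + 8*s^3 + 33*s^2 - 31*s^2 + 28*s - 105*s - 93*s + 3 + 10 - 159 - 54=7*c^3 + c^2*(64*s + 93) + c*(65*s^2 + 263*s + 210) + 8*s^3 + 2*s^2 - 170*s - 200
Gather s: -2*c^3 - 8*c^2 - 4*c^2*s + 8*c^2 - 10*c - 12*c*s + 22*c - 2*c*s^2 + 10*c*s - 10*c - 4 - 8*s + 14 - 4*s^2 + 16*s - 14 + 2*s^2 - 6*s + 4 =-2*c^3 + 2*c + s^2*(-2*c - 2) + s*(-4*c^2 - 2*c + 2)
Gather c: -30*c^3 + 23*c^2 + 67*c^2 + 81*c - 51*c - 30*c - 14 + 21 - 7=-30*c^3 + 90*c^2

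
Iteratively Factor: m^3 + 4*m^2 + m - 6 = (m + 2)*(m^2 + 2*m - 3) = (m - 1)*(m + 2)*(m + 3)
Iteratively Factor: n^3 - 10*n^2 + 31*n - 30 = (n - 5)*(n^2 - 5*n + 6) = (n - 5)*(n - 3)*(n - 2)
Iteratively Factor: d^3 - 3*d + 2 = (d + 2)*(d^2 - 2*d + 1) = (d - 1)*(d + 2)*(d - 1)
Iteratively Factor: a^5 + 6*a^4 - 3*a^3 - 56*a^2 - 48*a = (a + 1)*(a^4 + 5*a^3 - 8*a^2 - 48*a) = a*(a + 1)*(a^3 + 5*a^2 - 8*a - 48) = a*(a + 1)*(a + 4)*(a^2 + a - 12) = a*(a + 1)*(a + 4)^2*(a - 3)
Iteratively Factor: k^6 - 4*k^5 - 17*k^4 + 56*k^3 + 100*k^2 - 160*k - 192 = (k + 2)*(k^5 - 6*k^4 - 5*k^3 + 66*k^2 - 32*k - 96) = (k - 4)*(k + 2)*(k^4 - 2*k^3 - 13*k^2 + 14*k + 24) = (k - 4)*(k - 2)*(k + 2)*(k^3 - 13*k - 12) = (k - 4)*(k - 2)*(k + 2)*(k + 3)*(k^2 - 3*k - 4) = (k - 4)^2*(k - 2)*(k + 2)*(k + 3)*(k + 1)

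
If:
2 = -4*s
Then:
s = -1/2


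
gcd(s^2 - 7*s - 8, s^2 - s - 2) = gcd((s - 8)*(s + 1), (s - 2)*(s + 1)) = s + 1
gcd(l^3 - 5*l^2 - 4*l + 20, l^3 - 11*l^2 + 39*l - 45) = l - 5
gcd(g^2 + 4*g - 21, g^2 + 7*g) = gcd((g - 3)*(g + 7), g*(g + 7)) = g + 7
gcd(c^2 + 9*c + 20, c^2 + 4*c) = c + 4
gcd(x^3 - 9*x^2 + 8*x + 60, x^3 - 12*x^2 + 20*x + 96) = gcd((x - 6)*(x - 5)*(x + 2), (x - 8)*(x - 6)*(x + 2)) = x^2 - 4*x - 12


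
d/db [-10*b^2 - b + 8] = -20*b - 1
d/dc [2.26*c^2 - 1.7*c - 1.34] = 4.52*c - 1.7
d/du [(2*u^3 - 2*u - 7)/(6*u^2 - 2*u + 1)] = 2*(6*u^4 - 4*u^3 + 9*u^2 + 42*u - 8)/(36*u^4 - 24*u^3 + 16*u^2 - 4*u + 1)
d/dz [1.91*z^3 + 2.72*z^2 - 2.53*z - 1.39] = 5.73*z^2 + 5.44*z - 2.53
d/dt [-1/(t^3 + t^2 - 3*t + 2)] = (3*t^2 + 2*t - 3)/(t^3 + t^2 - 3*t + 2)^2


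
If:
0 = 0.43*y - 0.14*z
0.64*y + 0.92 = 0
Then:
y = -1.44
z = -4.42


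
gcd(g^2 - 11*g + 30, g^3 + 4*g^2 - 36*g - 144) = g - 6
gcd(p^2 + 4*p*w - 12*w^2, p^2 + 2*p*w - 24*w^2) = p + 6*w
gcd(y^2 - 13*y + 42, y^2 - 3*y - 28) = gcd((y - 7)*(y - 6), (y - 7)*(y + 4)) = y - 7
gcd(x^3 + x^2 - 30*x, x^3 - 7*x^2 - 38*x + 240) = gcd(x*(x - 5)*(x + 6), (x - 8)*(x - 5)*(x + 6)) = x^2 + x - 30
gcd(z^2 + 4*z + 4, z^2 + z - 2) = z + 2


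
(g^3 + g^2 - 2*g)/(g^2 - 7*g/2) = 2*(g^2 + g - 2)/(2*g - 7)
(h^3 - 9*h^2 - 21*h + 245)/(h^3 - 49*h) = (h^2 - 2*h - 35)/(h*(h + 7))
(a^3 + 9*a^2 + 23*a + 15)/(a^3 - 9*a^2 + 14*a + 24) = (a^2 + 8*a + 15)/(a^2 - 10*a + 24)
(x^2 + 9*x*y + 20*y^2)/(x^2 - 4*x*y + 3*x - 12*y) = (x^2 + 9*x*y + 20*y^2)/(x^2 - 4*x*y + 3*x - 12*y)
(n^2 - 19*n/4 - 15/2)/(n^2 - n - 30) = (n + 5/4)/(n + 5)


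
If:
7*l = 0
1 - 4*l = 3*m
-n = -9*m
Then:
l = 0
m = 1/3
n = 3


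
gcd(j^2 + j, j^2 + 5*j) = j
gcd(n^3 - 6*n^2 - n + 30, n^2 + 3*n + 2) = n + 2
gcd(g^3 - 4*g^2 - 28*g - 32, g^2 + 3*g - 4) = 1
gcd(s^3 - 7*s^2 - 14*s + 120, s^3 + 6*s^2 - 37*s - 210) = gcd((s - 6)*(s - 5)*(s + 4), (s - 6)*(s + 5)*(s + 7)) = s - 6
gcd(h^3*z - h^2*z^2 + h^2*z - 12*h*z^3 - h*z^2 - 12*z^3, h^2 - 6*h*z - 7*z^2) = 1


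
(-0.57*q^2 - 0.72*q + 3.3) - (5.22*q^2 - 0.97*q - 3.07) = -5.79*q^2 + 0.25*q + 6.37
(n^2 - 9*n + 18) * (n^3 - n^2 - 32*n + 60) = n^5 - 10*n^4 - 5*n^3 + 330*n^2 - 1116*n + 1080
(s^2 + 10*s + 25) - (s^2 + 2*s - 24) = 8*s + 49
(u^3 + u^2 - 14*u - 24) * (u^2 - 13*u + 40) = u^5 - 12*u^4 + 13*u^3 + 198*u^2 - 248*u - 960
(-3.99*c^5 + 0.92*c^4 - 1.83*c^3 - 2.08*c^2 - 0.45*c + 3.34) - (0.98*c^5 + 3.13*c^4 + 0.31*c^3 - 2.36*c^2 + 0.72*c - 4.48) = -4.97*c^5 - 2.21*c^4 - 2.14*c^3 + 0.28*c^2 - 1.17*c + 7.82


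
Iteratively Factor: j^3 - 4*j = (j + 2)*(j^2 - 2*j) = (j - 2)*(j + 2)*(j)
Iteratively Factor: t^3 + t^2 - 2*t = (t + 2)*(t^2 - t) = t*(t + 2)*(t - 1)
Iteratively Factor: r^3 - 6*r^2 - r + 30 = (r - 3)*(r^2 - 3*r - 10) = (r - 3)*(r + 2)*(r - 5)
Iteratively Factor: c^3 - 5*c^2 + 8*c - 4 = (c - 1)*(c^2 - 4*c + 4) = (c - 2)*(c - 1)*(c - 2)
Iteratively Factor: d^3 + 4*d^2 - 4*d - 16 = (d + 4)*(d^2 - 4) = (d - 2)*(d + 4)*(d + 2)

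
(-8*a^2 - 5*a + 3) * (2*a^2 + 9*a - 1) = -16*a^4 - 82*a^3 - 31*a^2 + 32*a - 3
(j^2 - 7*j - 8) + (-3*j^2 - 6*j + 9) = -2*j^2 - 13*j + 1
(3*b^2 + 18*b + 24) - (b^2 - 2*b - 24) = 2*b^2 + 20*b + 48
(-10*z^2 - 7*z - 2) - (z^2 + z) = -11*z^2 - 8*z - 2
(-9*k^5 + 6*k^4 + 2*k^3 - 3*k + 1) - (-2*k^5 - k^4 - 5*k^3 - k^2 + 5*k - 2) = -7*k^5 + 7*k^4 + 7*k^3 + k^2 - 8*k + 3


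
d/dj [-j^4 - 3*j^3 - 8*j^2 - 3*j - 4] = -4*j^3 - 9*j^2 - 16*j - 3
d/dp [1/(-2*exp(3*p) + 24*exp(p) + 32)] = 3*(exp(2*p) - 4)*exp(p)/(2*(-exp(3*p) + 12*exp(p) + 16)^2)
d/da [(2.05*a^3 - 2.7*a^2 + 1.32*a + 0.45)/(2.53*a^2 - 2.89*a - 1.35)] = (5.1865*a^4 - 11.849*a^3 - 3.8391*a^2 + 5.013*a - 0.4815)/(6.4009*a^4 - 14.6234*a^3 + 1.5211*a^2 + 7.803*a + 1.8225)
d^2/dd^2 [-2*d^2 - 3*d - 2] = -4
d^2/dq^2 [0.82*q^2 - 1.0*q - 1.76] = 1.64000000000000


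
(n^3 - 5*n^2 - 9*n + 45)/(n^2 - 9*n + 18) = (n^2 - 2*n - 15)/(n - 6)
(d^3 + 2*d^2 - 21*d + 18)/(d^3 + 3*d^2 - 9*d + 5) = (d^2 + 3*d - 18)/(d^2 + 4*d - 5)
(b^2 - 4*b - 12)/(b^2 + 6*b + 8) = (b - 6)/(b + 4)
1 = 1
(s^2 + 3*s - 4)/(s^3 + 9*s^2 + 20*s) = (s - 1)/(s*(s + 5))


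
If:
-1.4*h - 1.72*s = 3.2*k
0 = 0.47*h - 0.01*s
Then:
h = 0.0212765957446809*s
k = -0.546808510638298*s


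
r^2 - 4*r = r*(r - 4)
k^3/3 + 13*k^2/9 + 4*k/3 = k*(k/3 + 1)*(k + 4/3)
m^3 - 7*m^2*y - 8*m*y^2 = m*(m - 8*y)*(m + y)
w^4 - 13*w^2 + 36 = (w - 3)*(w - 2)*(w + 2)*(w + 3)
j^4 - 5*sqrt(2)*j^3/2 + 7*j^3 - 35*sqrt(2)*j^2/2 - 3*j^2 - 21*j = j*(j + 7)*(j - 3*sqrt(2))*(j + sqrt(2)/2)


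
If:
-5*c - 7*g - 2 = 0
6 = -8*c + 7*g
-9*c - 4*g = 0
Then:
No Solution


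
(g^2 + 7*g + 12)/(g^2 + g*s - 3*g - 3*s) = (g^2 + 7*g + 12)/(g^2 + g*s - 3*g - 3*s)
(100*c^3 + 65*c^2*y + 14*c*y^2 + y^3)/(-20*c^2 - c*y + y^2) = (25*c^2 + 10*c*y + y^2)/(-5*c + y)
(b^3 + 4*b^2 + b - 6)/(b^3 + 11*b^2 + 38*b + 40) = (b^2 + 2*b - 3)/(b^2 + 9*b + 20)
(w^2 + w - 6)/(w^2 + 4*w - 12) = (w + 3)/(w + 6)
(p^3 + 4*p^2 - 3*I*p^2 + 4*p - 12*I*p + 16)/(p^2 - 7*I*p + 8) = (p^2 + 4*p*(1 - I) - 16*I)/(p - 8*I)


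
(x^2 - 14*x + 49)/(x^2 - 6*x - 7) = (x - 7)/(x + 1)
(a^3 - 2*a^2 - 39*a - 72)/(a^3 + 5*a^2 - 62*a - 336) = (a^2 + 6*a + 9)/(a^2 + 13*a + 42)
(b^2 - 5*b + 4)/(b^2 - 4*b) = (b - 1)/b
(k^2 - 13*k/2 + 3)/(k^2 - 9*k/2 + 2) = (k - 6)/(k - 4)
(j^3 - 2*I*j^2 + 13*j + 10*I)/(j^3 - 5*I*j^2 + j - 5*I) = (j + 2*I)/(j - I)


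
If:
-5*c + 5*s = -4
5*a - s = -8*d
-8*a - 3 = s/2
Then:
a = -s/16 - 3/8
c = s + 4/5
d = 21*s/128 + 15/64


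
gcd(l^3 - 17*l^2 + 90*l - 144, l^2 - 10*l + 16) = l - 8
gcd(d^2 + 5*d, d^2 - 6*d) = d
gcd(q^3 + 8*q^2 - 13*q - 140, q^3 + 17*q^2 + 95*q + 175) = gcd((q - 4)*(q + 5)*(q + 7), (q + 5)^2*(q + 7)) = q^2 + 12*q + 35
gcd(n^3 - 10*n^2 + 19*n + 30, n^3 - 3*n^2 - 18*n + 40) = n - 5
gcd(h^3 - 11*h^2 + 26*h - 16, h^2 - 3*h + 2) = h^2 - 3*h + 2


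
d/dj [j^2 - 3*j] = 2*j - 3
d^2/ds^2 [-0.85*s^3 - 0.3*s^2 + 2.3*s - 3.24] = -5.1*s - 0.6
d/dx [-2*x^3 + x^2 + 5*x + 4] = -6*x^2 + 2*x + 5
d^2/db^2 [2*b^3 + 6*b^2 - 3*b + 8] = 12*b + 12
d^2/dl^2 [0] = 0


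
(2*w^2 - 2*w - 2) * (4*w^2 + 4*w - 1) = 8*w^4 - 18*w^2 - 6*w + 2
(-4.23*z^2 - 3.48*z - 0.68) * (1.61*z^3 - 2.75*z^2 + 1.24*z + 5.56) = -6.8103*z^5 + 6.0297*z^4 + 3.23*z^3 - 25.964*z^2 - 20.192*z - 3.7808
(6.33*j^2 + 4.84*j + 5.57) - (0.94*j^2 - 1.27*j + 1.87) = 5.39*j^2 + 6.11*j + 3.7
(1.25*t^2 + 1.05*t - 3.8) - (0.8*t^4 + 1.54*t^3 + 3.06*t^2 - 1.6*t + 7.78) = -0.8*t^4 - 1.54*t^3 - 1.81*t^2 + 2.65*t - 11.58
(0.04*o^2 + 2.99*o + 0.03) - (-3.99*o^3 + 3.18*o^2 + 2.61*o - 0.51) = 3.99*o^3 - 3.14*o^2 + 0.38*o + 0.54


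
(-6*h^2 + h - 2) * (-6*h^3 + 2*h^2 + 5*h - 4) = 36*h^5 - 18*h^4 - 16*h^3 + 25*h^2 - 14*h + 8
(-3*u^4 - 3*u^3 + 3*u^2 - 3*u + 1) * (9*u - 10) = -27*u^5 + 3*u^4 + 57*u^3 - 57*u^2 + 39*u - 10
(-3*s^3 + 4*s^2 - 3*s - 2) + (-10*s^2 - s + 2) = -3*s^3 - 6*s^2 - 4*s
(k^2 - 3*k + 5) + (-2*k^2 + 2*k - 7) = -k^2 - k - 2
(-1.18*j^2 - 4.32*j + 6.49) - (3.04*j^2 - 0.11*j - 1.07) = -4.22*j^2 - 4.21*j + 7.56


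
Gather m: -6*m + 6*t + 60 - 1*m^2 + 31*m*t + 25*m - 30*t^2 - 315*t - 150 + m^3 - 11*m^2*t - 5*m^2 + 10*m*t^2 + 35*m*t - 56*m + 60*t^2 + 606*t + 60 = m^3 + m^2*(-11*t - 6) + m*(10*t^2 + 66*t - 37) + 30*t^2 + 297*t - 30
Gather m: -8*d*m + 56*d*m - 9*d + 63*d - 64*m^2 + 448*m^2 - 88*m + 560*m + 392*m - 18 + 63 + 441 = 54*d + 384*m^2 + m*(48*d + 864) + 486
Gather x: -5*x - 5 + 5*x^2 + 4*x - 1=5*x^2 - x - 6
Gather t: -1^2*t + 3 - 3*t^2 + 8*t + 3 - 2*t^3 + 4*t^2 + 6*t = -2*t^3 + t^2 + 13*t + 6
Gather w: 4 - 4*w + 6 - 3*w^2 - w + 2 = -3*w^2 - 5*w + 12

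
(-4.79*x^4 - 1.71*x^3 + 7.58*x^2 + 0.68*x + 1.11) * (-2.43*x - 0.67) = 11.6397*x^5 + 7.3646*x^4 - 17.2737*x^3 - 6.731*x^2 - 3.1529*x - 0.7437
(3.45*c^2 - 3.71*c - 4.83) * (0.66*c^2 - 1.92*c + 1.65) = 2.277*c^4 - 9.0726*c^3 + 9.6279*c^2 + 3.1521*c - 7.9695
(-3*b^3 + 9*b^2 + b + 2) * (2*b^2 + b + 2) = -6*b^5 + 15*b^4 + 5*b^3 + 23*b^2 + 4*b + 4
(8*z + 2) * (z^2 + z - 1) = 8*z^3 + 10*z^2 - 6*z - 2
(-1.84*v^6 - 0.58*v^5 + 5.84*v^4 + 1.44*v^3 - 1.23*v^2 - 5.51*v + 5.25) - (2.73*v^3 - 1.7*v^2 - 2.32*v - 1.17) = -1.84*v^6 - 0.58*v^5 + 5.84*v^4 - 1.29*v^3 + 0.47*v^2 - 3.19*v + 6.42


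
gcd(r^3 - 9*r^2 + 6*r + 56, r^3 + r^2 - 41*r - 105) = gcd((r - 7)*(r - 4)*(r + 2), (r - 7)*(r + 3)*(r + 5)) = r - 7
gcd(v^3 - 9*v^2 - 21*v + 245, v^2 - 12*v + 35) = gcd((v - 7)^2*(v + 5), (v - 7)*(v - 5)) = v - 7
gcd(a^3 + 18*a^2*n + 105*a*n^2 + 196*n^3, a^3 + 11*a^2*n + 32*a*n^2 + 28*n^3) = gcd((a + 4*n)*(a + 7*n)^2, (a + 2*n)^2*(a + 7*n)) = a + 7*n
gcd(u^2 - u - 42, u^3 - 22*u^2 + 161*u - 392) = u - 7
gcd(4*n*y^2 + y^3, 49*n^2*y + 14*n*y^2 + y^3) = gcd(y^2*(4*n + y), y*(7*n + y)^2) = y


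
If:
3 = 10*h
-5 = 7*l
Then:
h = 3/10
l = -5/7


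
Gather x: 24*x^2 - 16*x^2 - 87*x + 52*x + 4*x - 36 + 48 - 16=8*x^2 - 31*x - 4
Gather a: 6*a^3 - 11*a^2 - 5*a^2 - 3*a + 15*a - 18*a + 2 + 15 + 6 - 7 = 6*a^3 - 16*a^2 - 6*a + 16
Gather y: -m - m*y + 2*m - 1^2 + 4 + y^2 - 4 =-m*y + m + y^2 - 1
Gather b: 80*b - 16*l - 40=80*b - 16*l - 40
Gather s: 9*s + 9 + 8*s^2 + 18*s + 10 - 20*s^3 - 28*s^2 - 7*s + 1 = -20*s^3 - 20*s^2 + 20*s + 20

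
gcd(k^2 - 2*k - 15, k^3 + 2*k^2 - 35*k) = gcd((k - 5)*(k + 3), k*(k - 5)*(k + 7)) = k - 5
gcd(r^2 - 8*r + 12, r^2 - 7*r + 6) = r - 6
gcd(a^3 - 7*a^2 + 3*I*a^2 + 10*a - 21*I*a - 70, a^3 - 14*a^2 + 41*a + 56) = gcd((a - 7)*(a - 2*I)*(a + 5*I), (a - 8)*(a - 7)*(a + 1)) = a - 7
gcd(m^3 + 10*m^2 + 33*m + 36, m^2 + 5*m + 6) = m + 3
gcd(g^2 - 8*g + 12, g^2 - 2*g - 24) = g - 6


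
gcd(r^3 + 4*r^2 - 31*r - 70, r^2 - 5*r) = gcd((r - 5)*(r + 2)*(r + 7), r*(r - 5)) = r - 5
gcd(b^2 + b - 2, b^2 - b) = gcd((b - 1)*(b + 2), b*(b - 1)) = b - 1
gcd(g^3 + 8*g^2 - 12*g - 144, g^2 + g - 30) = g + 6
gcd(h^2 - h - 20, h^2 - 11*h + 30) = h - 5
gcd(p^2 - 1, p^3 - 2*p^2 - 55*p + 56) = p - 1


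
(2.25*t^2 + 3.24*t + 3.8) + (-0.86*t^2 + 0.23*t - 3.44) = 1.39*t^2 + 3.47*t + 0.36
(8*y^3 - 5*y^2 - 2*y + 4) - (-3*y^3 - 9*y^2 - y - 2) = 11*y^3 + 4*y^2 - y + 6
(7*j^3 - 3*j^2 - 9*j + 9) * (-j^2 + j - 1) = -7*j^5 + 10*j^4 - j^3 - 15*j^2 + 18*j - 9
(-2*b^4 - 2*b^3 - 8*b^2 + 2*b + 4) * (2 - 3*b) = 6*b^5 + 2*b^4 + 20*b^3 - 22*b^2 - 8*b + 8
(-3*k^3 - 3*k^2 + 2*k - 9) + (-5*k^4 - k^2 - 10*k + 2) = -5*k^4 - 3*k^3 - 4*k^2 - 8*k - 7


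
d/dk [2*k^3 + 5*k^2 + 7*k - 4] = 6*k^2 + 10*k + 7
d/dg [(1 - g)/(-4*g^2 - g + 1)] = (4*g^2 + g - (g - 1)*(8*g + 1) - 1)/(4*g^2 + g - 1)^2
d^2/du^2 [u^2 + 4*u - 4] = 2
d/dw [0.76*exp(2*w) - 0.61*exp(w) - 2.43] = (1.52*exp(w) - 0.61)*exp(w)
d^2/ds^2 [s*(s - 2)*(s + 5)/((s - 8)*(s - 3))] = 48*(5*s^3 - 42*s^2 + 102*s - 38)/(s^6 - 33*s^5 + 435*s^4 - 2915*s^3 + 10440*s^2 - 19008*s + 13824)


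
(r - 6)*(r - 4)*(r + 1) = r^3 - 9*r^2 + 14*r + 24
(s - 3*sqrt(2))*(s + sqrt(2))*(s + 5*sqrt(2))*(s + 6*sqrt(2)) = s^4 + 9*sqrt(2)*s^3 + 10*s^2 - 186*sqrt(2)*s - 360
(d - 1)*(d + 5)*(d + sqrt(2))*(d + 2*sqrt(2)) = d^4 + 4*d^3 + 3*sqrt(2)*d^3 - d^2 + 12*sqrt(2)*d^2 - 15*sqrt(2)*d + 16*d - 20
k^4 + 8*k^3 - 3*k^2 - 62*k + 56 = (k - 2)*(k - 1)*(k + 4)*(k + 7)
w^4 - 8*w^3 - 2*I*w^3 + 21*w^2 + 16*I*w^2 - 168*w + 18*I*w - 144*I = (w - 8)*(w - 6*I)*(w + I)*(w + 3*I)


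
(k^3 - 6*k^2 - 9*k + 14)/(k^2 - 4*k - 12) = (k^2 - 8*k + 7)/(k - 6)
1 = 1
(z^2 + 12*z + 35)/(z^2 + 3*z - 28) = (z + 5)/(z - 4)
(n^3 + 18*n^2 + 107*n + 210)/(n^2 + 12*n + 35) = n + 6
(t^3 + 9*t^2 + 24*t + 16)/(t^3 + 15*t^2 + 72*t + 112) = (t + 1)/(t + 7)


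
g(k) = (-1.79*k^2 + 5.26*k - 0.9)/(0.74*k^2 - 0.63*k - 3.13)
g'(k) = (0.63 - 1.48*k)*(-1.79*k^2 + 5.26*k - 0.9)/(0.74*k^2 - 0.63*k - 3.13)^2 + (5.26 - 3.58*k)/(0.74*k^2 - 0.63*k - 3.13)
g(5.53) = -1.66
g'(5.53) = -0.13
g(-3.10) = -5.80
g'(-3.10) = -2.34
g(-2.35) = -9.50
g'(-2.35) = -10.40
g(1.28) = -1.06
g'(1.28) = -0.74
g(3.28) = -1.05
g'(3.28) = -0.74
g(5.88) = -1.70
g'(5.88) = -0.11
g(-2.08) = -14.17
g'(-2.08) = -28.84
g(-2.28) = -10.31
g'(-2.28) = -12.94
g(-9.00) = -3.09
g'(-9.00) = -0.09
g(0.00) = 0.29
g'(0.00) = -1.74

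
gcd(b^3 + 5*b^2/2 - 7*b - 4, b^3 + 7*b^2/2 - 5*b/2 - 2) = b^2 + 9*b/2 + 2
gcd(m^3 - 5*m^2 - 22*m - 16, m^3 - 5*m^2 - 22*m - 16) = m^3 - 5*m^2 - 22*m - 16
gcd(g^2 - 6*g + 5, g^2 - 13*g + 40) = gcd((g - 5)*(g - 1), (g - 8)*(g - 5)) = g - 5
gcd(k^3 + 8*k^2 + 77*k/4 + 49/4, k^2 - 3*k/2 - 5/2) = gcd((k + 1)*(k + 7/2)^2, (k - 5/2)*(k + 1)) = k + 1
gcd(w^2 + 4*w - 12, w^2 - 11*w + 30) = 1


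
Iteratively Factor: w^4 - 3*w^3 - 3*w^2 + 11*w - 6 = (w - 1)*(w^3 - 2*w^2 - 5*w + 6) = (w - 1)^2*(w^2 - w - 6) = (w - 1)^2*(w + 2)*(w - 3)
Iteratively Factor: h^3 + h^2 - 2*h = (h + 2)*(h^2 - h) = (h - 1)*(h + 2)*(h)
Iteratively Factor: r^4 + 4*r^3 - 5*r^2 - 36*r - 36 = (r + 3)*(r^3 + r^2 - 8*r - 12) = (r - 3)*(r + 3)*(r^2 + 4*r + 4) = (r - 3)*(r + 2)*(r + 3)*(r + 2)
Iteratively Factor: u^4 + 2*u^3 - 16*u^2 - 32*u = (u)*(u^3 + 2*u^2 - 16*u - 32) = u*(u - 4)*(u^2 + 6*u + 8) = u*(u - 4)*(u + 2)*(u + 4)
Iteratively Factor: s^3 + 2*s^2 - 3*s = (s - 1)*(s^2 + 3*s) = (s - 1)*(s + 3)*(s)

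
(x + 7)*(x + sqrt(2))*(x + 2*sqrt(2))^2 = x^4 + 7*x^3 + 5*sqrt(2)*x^3 + 16*x^2 + 35*sqrt(2)*x^2 + 8*sqrt(2)*x + 112*x + 56*sqrt(2)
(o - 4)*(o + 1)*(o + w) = o^3 + o^2*w - 3*o^2 - 3*o*w - 4*o - 4*w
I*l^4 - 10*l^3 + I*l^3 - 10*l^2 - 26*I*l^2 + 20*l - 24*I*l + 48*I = (l + 2)*(l + 4*I)*(l + 6*I)*(I*l - I)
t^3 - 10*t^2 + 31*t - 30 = (t - 5)*(t - 3)*(t - 2)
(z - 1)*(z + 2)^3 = z^4 + 5*z^3 + 6*z^2 - 4*z - 8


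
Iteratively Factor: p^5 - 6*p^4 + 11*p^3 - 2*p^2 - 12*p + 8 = (p - 2)*(p^4 - 4*p^3 + 3*p^2 + 4*p - 4) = (p - 2)^2*(p^3 - 2*p^2 - p + 2) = (p - 2)^2*(p - 1)*(p^2 - p - 2) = (p - 2)^2*(p - 1)*(p + 1)*(p - 2)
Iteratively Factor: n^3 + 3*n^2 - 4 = (n + 2)*(n^2 + n - 2) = (n + 2)^2*(n - 1)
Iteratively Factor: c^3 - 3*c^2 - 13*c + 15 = (c - 1)*(c^2 - 2*c - 15) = (c - 1)*(c + 3)*(c - 5)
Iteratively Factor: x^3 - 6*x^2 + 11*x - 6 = (x - 2)*(x^2 - 4*x + 3) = (x - 2)*(x - 1)*(x - 3)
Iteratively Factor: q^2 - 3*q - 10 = (q - 5)*(q + 2)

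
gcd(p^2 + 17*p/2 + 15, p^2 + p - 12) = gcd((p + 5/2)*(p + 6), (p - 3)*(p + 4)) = 1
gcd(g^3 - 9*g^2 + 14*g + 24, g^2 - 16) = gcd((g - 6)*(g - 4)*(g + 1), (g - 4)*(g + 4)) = g - 4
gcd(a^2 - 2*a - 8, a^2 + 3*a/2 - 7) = 1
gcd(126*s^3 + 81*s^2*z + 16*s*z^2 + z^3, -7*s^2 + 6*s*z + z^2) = 7*s + z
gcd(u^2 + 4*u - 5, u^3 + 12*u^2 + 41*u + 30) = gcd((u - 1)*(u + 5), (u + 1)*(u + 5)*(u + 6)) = u + 5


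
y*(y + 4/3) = y^2 + 4*y/3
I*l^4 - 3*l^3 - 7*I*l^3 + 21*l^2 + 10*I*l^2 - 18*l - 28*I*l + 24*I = (l - 6)*(l - 1)*(l + 4*I)*(I*l + 1)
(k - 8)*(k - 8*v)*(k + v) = k^3 - 7*k^2*v - 8*k^2 - 8*k*v^2 + 56*k*v + 64*v^2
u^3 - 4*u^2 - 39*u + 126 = (u - 7)*(u - 3)*(u + 6)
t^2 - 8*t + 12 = (t - 6)*(t - 2)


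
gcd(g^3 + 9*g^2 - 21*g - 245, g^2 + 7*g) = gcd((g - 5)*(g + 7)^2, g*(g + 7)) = g + 7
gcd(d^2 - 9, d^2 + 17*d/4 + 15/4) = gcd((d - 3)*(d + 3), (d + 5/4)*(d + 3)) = d + 3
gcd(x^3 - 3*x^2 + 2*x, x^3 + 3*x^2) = x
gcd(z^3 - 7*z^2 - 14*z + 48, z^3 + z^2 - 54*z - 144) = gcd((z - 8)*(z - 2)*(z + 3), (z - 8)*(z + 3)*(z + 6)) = z^2 - 5*z - 24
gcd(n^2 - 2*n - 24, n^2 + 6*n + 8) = n + 4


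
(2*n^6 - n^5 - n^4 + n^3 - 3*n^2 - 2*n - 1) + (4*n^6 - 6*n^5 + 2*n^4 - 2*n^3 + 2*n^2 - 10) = 6*n^6 - 7*n^5 + n^4 - n^3 - n^2 - 2*n - 11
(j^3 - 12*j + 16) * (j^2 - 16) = j^5 - 28*j^3 + 16*j^2 + 192*j - 256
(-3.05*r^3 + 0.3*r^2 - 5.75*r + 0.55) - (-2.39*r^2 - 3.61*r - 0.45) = -3.05*r^3 + 2.69*r^2 - 2.14*r + 1.0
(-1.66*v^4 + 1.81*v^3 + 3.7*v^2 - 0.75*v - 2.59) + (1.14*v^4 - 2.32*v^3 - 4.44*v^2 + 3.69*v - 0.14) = -0.52*v^4 - 0.51*v^3 - 0.74*v^2 + 2.94*v - 2.73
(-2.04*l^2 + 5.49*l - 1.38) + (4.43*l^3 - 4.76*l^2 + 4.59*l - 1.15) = 4.43*l^3 - 6.8*l^2 + 10.08*l - 2.53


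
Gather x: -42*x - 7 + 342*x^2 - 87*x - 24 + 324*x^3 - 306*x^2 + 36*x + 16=324*x^3 + 36*x^2 - 93*x - 15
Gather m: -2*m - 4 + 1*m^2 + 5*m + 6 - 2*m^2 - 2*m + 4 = -m^2 + m + 6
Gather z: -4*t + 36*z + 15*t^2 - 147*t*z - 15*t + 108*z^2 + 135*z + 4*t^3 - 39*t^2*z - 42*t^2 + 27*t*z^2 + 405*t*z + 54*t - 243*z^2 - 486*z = 4*t^3 - 27*t^2 + 35*t + z^2*(27*t - 135) + z*(-39*t^2 + 258*t - 315)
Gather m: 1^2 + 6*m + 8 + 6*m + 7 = 12*m + 16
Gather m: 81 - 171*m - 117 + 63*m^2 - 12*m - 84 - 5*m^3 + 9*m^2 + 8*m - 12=-5*m^3 + 72*m^2 - 175*m - 132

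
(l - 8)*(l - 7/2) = l^2 - 23*l/2 + 28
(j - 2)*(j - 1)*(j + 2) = j^3 - j^2 - 4*j + 4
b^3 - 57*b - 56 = (b - 8)*(b + 1)*(b + 7)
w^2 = w^2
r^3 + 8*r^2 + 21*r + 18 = (r + 2)*(r + 3)^2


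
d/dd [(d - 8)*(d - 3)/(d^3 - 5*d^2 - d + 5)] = ((d - 8)*(d - 3)*(-3*d^2 + 10*d + 1) + (2*d - 11)*(d^3 - 5*d^2 - d + 5))/(d^3 - 5*d^2 - d + 5)^2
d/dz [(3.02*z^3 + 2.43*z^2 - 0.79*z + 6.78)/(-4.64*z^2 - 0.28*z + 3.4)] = (-14.0128*z^4 - 1.6912*z^3 + 26.458*z^2 + 79.4424*z - 0.7876)/(21.5296*z^4 + 2.5984*z^3 - 31.4736*z^2 - 1.904*z + 11.56)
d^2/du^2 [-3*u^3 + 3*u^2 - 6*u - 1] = 6 - 18*u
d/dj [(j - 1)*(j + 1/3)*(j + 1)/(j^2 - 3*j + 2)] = (j^2 - 4*j - 3)/(j^2 - 4*j + 4)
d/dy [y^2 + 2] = 2*y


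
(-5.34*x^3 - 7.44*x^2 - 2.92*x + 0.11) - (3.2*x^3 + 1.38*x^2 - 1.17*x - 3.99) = -8.54*x^3 - 8.82*x^2 - 1.75*x + 4.1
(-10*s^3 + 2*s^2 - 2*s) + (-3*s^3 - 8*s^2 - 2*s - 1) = -13*s^3 - 6*s^2 - 4*s - 1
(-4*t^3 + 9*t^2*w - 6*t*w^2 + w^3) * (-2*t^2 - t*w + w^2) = 8*t^5 - 14*t^4*w - t^3*w^2 + 13*t^2*w^3 - 7*t*w^4 + w^5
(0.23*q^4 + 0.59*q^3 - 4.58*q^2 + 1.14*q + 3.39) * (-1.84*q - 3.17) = -0.4232*q^5 - 1.8147*q^4 + 6.5569*q^3 + 12.421*q^2 - 9.8514*q - 10.7463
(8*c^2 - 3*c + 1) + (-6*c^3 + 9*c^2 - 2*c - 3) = -6*c^3 + 17*c^2 - 5*c - 2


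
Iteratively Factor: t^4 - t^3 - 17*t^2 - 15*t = (t - 5)*(t^3 + 4*t^2 + 3*t) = (t - 5)*(t + 1)*(t^2 + 3*t) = (t - 5)*(t + 1)*(t + 3)*(t)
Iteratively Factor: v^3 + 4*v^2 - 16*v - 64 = (v - 4)*(v^2 + 8*v + 16) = (v - 4)*(v + 4)*(v + 4)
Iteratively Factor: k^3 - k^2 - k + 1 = (k + 1)*(k^2 - 2*k + 1) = (k - 1)*(k + 1)*(k - 1)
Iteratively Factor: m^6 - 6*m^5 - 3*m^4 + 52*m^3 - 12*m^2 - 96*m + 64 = (m - 4)*(m^5 - 2*m^4 - 11*m^3 + 8*m^2 + 20*m - 16) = (m - 4)*(m + 2)*(m^4 - 4*m^3 - 3*m^2 + 14*m - 8) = (m - 4)^2*(m + 2)*(m^3 - 3*m + 2) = (m - 4)^2*(m + 2)^2*(m^2 - 2*m + 1) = (m - 4)^2*(m - 1)*(m + 2)^2*(m - 1)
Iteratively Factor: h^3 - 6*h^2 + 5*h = (h - 5)*(h^2 - h) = (h - 5)*(h - 1)*(h)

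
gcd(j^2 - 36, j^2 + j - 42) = j - 6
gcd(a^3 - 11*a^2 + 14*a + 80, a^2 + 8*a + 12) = a + 2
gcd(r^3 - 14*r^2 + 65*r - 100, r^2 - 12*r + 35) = r - 5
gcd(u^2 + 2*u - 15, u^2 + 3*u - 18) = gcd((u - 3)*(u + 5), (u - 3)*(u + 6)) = u - 3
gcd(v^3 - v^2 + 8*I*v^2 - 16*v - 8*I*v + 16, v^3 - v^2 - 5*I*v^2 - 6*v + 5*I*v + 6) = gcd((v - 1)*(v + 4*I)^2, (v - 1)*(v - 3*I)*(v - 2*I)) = v - 1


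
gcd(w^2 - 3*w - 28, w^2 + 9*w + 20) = w + 4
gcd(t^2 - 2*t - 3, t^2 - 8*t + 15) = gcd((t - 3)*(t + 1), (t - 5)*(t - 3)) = t - 3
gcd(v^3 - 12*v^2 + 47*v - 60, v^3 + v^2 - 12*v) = v - 3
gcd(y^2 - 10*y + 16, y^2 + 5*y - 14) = y - 2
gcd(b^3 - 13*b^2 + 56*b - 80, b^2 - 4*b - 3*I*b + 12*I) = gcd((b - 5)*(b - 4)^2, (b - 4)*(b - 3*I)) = b - 4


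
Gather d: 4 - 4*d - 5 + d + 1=-3*d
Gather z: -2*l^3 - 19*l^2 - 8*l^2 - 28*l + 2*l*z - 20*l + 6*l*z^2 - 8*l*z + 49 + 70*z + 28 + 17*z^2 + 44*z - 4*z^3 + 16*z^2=-2*l^3 - 27*l^2 - 48*l - 4*z^3 + z^2*(6*l + 33) + z*(114 - 6*l) + 77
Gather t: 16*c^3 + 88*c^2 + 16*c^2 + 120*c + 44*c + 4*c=16*c^3 + 104*c^2 + 168*c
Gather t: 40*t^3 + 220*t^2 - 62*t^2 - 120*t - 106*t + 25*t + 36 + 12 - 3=40*t^3 + 158*t^2 - 201*t + 45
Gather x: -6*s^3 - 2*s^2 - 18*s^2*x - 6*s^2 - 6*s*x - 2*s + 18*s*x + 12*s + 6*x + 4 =-6*s^3 - 8*s^2 + 10*s + x*(-18*s^2 + 12*s + 6) + 4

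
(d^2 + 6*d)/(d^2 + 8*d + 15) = d*(d + 6)/(d^2 + 8*d + 15)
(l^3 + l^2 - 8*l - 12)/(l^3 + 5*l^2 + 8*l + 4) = (l - 3)/(l + 1)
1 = 1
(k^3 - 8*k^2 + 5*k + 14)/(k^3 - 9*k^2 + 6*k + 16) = (k - 7)/(k - 8)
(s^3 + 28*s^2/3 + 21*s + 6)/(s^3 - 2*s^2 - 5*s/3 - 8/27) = 9*(s^2 + 9*s + 18)/(9*s^2 - 21*s - 8)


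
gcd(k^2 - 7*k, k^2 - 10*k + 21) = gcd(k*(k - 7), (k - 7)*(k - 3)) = k - 7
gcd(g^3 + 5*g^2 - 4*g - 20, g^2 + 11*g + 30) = g + 5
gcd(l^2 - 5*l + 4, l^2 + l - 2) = l - 1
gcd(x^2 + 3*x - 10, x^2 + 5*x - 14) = x - 2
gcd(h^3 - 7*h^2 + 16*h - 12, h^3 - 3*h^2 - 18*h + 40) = h - 2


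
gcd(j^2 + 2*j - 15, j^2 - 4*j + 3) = j - 3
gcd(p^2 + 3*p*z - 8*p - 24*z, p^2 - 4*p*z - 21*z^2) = p + 3*z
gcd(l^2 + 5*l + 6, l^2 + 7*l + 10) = l + 2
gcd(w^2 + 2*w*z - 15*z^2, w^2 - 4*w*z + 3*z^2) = -w + 3*z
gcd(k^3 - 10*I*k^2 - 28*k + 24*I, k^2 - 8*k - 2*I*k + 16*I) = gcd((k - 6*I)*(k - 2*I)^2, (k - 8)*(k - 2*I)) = k - 2*I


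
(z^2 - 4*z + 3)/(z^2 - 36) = (z^2 - 4*z + 3)/(z^2 - 36)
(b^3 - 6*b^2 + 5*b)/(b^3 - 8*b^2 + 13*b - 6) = b*(b - 5)/(b^2 - 7*b + 6)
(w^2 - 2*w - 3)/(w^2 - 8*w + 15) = (w + 1)/(w - 5)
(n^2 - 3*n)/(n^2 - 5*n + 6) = n/(n - 2)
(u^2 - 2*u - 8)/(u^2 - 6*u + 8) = (u + 2)/(u - 2)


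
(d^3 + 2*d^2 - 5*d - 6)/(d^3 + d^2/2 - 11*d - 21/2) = 2*(d - 2)/(2*d - 7)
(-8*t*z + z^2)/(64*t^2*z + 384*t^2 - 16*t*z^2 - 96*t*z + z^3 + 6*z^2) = z/(-8*t*z - 48*t + z^2 + 6*z)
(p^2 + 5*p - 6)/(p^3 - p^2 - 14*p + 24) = (p^2 + 5*p - 6)/(p^3 - p^2 - 14*p + 24)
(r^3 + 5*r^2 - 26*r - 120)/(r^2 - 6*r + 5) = (r^2 + 10*r + 24)/(r - 1)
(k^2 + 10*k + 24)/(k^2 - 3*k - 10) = (k^2 + 10*k + 24)/(k^2 - 3*k - 10)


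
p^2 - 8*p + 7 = (p - 7)*(p - 1)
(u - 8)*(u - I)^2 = u^3 - 8*u^2 - 2*I*u^2 - u + 16*I*u + 8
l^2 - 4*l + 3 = (l - 3)*(l - 1)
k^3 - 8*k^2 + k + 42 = (k - 7)*(k - 3)*(k + 2)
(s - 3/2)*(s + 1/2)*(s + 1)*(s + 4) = s^4 + 4*s^3 - 7*s^2/4 - 31*s/4 - 3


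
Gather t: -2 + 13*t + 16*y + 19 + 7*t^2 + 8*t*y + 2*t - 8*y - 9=7*t^2 + t*(8*y + 15) + 8*y + 8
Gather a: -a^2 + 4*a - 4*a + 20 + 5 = 25 - a^2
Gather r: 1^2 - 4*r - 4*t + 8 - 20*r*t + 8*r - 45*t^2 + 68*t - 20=r*(4 - 20*t) - 45*t^2 + 64*t - 11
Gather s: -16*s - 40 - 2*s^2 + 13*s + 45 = -2*s^2 - 3*s + 5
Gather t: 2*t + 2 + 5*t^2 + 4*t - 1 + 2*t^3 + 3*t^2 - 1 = 2*t^3 + 8*t^2 + 6*t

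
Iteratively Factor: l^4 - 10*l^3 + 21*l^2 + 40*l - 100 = (l - 5)*(l^3 - 5*l^2 - 4*l + 20) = (l - 5)*(l + 2)*(l^2 - 7*l + 10) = (l - 5)^2*(l + 2)*(l - 2)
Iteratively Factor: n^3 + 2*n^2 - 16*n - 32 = (n - 4)*(n^2 + 6*n + 8) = (n - 4)*(n + 2)*(n + 4)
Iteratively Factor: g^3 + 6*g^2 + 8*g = (g)*(g^2 + 6*g + 8) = g*(g + 2)*(g + 4)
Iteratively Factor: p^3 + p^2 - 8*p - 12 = (p + 2)*(p^2 - p - 6) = (p - 3)*(p + 2)*(p + 2)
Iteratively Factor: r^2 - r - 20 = (r - 5)*(r + 4)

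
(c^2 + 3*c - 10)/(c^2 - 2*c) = (c + 5)/c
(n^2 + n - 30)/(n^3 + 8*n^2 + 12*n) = (n - 5)/(n*(n + 2))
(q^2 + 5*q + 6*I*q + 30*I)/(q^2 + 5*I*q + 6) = (q + 5)/(q - I)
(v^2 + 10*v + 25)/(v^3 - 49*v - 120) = (v + 5)/(v^2 - 5*v - 24)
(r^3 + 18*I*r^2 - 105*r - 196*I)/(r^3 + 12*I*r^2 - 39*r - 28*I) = (r + 7*I)/(r + I)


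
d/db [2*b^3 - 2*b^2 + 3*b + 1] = 6*b^2 - 4*b + 3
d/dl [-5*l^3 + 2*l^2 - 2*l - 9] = -15*l^2 + 4*l - 2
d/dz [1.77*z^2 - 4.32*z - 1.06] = 3.54*z - 4.32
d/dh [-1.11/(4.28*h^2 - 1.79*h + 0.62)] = (9.5016*h - 1.9869)/(4.28*h^2 - 1.79*h + 0.62)^2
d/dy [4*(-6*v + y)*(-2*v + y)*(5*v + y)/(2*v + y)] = 4*(-116*v^3 - 12*v^2*y + 3*v*y^2 + 2*y^3)/(4*v^2 + 4*v*y + y^2)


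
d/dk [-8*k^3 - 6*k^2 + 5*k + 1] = -24*k^2 - 12*k + 5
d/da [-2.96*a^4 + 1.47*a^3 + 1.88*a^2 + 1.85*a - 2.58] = -11.84*a^3 + 4.41*a^2 + 3.76*a + 1.85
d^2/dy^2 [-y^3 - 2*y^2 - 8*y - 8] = -6*y - 4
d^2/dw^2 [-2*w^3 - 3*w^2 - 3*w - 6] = -12*w - 6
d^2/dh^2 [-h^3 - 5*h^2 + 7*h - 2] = -6*h - 10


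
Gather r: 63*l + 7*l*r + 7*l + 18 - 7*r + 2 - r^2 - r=70*l - r^2 + r*(7*l - 8) + 20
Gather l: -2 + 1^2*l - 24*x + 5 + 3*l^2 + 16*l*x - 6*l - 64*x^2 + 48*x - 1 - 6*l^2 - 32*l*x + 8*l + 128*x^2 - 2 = -3*l^2 + l*(3 - 16*x) + 64*x^2 + 24*x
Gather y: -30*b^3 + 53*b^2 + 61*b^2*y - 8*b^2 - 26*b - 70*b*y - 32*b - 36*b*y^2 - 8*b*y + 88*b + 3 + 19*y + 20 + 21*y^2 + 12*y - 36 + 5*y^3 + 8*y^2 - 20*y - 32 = -30*b^3 + 45*b^2 + 30*b + 5*y^3 + y^2*(29 - 36*b) + y*(61*b^2 - 78*b + 11) - 45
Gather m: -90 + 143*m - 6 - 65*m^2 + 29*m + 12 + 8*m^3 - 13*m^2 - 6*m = 8*m^3 - 78*m^2 + 166*m - 84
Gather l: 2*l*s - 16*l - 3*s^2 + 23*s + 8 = l*(2*s - 16) - 3*s^2 + 23*s + 8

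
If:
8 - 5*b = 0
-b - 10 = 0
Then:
No Solution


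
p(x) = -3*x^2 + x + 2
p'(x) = 1 - 6*x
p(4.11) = -44.57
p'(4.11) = -23.66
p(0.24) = 2.07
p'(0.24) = -0.44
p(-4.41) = -60.75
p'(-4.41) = 27.46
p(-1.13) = -2.96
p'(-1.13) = 7.78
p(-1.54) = -6.65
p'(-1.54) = 10.24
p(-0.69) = -0.12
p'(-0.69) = 5.14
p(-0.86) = -1.08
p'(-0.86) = 6.16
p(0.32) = 2.01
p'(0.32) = -0.92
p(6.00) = -100.00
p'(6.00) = -35.00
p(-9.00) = -250.00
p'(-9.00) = 55.00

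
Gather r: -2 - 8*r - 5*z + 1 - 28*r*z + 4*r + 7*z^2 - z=r*(-28*z - 4) + 7*z^2 - 6*z - 1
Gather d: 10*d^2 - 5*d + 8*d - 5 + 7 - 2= 10*d^2 + 3*d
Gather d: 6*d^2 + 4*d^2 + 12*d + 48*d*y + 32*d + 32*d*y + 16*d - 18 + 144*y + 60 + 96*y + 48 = 10*d^2 + d*(80*y + 60) + 240*y + 90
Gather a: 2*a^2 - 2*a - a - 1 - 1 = 2*a^2 - 3*a - 2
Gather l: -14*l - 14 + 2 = -14*l - 12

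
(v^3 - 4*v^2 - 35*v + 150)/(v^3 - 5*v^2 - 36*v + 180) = (v - 5)/(v - 6)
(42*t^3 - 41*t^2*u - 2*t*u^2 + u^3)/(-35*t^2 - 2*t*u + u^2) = (-6*t^2 + 5*t*u + u^2)/(5*t + u)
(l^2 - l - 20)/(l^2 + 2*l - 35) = (l + 4)/(l + 7)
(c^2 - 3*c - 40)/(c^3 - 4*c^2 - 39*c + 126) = (c^2 - 3*c - 40)/(c^3 - 4*c^2 - 39*c + 126)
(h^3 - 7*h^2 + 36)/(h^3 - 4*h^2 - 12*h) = (h - 3)/h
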